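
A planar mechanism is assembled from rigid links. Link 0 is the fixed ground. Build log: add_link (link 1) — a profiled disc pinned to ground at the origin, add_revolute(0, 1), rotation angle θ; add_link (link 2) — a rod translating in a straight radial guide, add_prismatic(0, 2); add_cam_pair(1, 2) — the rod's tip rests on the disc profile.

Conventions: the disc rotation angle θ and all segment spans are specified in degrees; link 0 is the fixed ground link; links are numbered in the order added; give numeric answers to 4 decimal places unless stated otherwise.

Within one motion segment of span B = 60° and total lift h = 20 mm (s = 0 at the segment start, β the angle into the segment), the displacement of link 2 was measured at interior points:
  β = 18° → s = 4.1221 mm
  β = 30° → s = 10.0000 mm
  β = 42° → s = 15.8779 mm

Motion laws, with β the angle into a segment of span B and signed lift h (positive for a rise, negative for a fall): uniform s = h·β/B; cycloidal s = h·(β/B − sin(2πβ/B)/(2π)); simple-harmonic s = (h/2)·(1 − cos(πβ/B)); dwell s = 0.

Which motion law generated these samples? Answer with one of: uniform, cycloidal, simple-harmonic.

candidates at β/B = r: uniform s = h·r (linear in β); cycloidal s = h·(r − sin(2πr)/(2π)); simple-harmonic s = (h/2)(1 − cos(πr))
β=18°: printed 4.1221 | uniform 6.0000, cycloidal 2.9727, simple-harmonic 4.1221
β=30°: printed 10.0000 | uniform 10.0000, cycloidal 10.0000, simple-harmonic 10.0000
β=42°: printed 15.8779 | uniform 14.0000, cycloidal 17.0273, simple-harmonic 15.8779
only one law matches every sample → simple-harmonic

simple-harmonic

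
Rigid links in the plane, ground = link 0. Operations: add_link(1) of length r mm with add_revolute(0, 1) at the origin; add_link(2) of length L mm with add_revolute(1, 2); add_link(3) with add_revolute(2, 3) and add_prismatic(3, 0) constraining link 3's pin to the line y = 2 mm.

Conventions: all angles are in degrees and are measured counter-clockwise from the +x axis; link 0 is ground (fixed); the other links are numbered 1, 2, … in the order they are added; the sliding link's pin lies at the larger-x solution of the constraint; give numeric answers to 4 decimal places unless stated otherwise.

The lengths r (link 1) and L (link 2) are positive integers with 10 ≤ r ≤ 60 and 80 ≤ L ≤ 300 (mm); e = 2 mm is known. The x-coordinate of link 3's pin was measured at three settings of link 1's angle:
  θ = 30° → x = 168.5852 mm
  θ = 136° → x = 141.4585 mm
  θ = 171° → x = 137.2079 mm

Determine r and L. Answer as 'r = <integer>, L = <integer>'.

constraint per measurement: (x − r cos θ)² + (r sin θ − e)² = L²
subtracting the θ₁ and θ₂ equations cancels the r² and L² terms:
r = (x₁² − x₂²) / (2[(x₁cos θ₁ + e sin θ₁) − (x₂cos θ₂ + e sin θ₂)]) = 17.0000 → r = 17
L² = (x₁ − r cos θ₁)² + (r sin θ₁ − e)² = 23716.0014 → L = 154.0000 → L = 154
check at θ₃=171°: x = 137.2079 (printed 137.2079) ✓

r = 17, L = 154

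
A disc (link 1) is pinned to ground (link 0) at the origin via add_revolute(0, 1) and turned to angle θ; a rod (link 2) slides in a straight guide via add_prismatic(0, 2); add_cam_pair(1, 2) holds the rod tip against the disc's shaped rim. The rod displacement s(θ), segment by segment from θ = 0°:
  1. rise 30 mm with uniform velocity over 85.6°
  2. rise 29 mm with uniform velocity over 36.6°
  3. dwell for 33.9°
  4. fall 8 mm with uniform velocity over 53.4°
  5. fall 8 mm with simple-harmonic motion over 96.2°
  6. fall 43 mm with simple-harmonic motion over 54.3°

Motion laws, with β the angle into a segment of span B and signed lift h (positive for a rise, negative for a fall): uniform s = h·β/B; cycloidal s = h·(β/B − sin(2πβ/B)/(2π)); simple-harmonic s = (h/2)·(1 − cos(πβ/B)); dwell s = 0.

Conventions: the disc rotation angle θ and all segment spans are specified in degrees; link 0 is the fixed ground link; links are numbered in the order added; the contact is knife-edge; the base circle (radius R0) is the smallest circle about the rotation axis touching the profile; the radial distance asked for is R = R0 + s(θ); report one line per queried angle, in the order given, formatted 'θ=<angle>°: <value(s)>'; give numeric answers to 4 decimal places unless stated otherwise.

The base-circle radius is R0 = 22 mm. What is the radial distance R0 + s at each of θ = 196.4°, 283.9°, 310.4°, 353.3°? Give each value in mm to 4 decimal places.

segment 1 (0° to 85.6°, uniform, h = 30) is passed completely: s = 0.0000 + (30) = 30.0000
segment 2 (85.6° to 122.2°, uniform, h = 29) is passed completely: s = 30.0000 + (29) = 59.0000
segment 3 (122.2° to 156.1°, dwell): s unchanged at 59.0000
θ = 196.4° falls in segment 4 (156.1° to 209.5°, uniform, h = -8): β = 196.4 − 156.1 = 40.3°, B = 53.4°; Δs = -8·40.3/53.4 = -6.0375; s = 59.0000 − 6.0375 = 52.9625
segment 4 (156.1° to 209.5°, uniform, h = -8) is passed completely: s = 59.0000 + (-8) = 51.0000
θ = 283.9° falls in segment 5 (209.5° to 305.7°, simple-harmonic, h = -8): β = 283.9 − 209.5 = 74.4°, B = 96.2°; Δs = -8/2·(1 − cos(π·0.7734)) = -7.0284; s = 51.0000 − 7.0284 = 43.9716
segment 5 (209.5° to 305.7°, simple-harmonic, h = -8) is passed completely: s = 51.0000 + (-8) = 43.0000
θ = 310.4° falls in segment 6 (305.7° to 360°, simple-harmonic, h = -43): β = 310.4 − 305.7 = 4.7°, B = 54.3°; Δs = -43/2·(1 − cos(π·0.0866)) = -0.7900; s = 43.0000 − 0.7900 = 42.2100
θ = 353.3° falls in segment 6 (305.7° to 360°, simple-harmonic, h = -43): β = 353.3 − 305.7 = 47.6°, B = 54.3°; Δs = -43/2·(1 − cos(π·0.8766)) = -41.4048; s = 43.0000 − 41.4048 = 1.5952
θ=196.4°: R = R0 + s = 22 + 52.9625 = 74.9625
θ=283.9°: R = R0 + s = 22 + 43.9716 = 65.9716
θ=310.4°: R = R0 + s = 22 + 42.2100 = 64.2100
θ=353.3°: R = R0 + s = 22 + 1.5952 = 23.5952

θ=196.4°: 74.9625
θ=283.9°: 65.9716
θ=310.4°: 64.2100
θ=353.3°: 23.5952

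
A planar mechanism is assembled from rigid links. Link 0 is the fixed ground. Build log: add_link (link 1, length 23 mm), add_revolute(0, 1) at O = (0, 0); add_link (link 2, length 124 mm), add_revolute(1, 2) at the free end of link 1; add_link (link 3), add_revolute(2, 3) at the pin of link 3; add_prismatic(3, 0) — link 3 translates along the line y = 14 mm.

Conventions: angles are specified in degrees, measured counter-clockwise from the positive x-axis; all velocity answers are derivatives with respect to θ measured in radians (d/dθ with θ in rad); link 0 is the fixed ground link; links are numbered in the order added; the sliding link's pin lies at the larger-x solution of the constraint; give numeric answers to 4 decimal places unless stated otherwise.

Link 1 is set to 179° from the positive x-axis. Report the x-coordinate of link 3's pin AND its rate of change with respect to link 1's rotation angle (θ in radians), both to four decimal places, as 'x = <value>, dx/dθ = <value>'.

geometry: r = 23 mm, L = 124 mm, e = 14 mm
crank pin P = (r cos θ, r sin θ) = (-22.996497, 0.401405)
h = r sin θ − e = 0.401405 − 14 = -13.598595
x = r cos θ + √(L² − h²) = -22.996497 + 123.252092 = 100.255595
dx/dθ = −r sin θ − h·r cos θ/√(L² − h²) (θ in radians; h = -13.598595) = -2.938645

x = 100.2556, dx/dθ = -2.9386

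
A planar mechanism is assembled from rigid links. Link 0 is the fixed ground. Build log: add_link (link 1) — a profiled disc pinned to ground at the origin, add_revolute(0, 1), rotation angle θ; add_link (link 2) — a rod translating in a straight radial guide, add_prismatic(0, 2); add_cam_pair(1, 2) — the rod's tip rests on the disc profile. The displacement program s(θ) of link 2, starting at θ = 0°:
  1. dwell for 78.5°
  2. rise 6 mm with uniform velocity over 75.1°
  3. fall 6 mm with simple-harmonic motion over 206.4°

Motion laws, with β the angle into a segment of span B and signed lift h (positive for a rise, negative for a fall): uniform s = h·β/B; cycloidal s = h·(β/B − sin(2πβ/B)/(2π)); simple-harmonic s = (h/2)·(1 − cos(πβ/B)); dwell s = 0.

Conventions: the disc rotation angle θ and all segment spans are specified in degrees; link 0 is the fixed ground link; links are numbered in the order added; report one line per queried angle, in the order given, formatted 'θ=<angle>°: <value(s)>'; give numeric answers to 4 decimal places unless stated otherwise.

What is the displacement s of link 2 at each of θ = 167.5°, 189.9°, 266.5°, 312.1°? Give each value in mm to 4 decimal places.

seg 1 [0°–78.5°] dwell: s stays 0.0000
seg 2 [78.5°–153.6°] uniform, h=6: full span → s += 6 → s = 6.0000
seg 3 [153.6°–360°] simple-harmonic, h=-6: θ=167.5° here. β=13.9, B=206.4. -6/2·(1 − cos(π·0.0673)) = -0.0669 → s = 5.9331
seg 3 [153.6°–360°] simple-harmonic, h=-6: θ=189.9° here. β=36.3, B=206.4. -6/2·(1 − cos(π·0.1759)) = -0.4464 → s = 5.5536
seg 3 [153.6°–360°] simple-harmonic, h=-6: θ=266.5° here. β=112.9, B=206.4. -6/2·(1 − cos(π·0.5470)) = -3.4413 → s = 2.5587
seg 3 [153.6°–360°] simple-harmonic, h=-6: θ=312.1° here. β=158.5, B=206.4. -6/2·(1 − cos(π·0.7679)) = -5.2374 → s = 0.7626

θ=167.5°: 5.9331
θ=189.9°: 5.5536
θ=266.5°: 2.5587
θ=312.1°: 0.7626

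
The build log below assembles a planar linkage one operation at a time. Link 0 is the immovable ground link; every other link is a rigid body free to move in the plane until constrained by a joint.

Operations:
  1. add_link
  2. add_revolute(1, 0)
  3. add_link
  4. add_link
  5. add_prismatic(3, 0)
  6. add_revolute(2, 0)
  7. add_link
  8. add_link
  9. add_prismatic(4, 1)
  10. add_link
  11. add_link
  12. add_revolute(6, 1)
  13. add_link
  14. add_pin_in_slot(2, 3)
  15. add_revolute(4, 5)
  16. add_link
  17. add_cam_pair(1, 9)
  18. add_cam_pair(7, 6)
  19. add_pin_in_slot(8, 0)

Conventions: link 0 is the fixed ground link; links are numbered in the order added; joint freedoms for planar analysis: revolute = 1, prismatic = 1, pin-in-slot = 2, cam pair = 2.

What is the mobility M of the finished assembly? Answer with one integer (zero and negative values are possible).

(L,J1,J2)=(1,0,0); link0 fixed
link1: (2,0,0)
R 1-0 [J1]: (2,1,0)
link2: (3,1,0)
link3: (4,1,0)
P 3-0 [J1]: (4,2,0)
R 2-0 [J1]: (4,3,0)
link4: (5,3,0)
link5: (6,3,0)
P 4-1 [J1]: (6,4,0)
link6: (7,4,0)
link7: (8,4,0)
R 6-1 [J1]: (8,5,0)
link8: (9,5,0)
PS 2-3 [J2]: (9,5,1)
R 4-5 [J1]: (9,6,1)
link9: (10,6,1)
C 1-9 [J2]: (10,6,2)
C 7-6 [J2]: (10,6,3)
PS 8-0 [J2]: (10,6,4)
Grübler: 3·9 − 2·6 − 4 = 11

M = 11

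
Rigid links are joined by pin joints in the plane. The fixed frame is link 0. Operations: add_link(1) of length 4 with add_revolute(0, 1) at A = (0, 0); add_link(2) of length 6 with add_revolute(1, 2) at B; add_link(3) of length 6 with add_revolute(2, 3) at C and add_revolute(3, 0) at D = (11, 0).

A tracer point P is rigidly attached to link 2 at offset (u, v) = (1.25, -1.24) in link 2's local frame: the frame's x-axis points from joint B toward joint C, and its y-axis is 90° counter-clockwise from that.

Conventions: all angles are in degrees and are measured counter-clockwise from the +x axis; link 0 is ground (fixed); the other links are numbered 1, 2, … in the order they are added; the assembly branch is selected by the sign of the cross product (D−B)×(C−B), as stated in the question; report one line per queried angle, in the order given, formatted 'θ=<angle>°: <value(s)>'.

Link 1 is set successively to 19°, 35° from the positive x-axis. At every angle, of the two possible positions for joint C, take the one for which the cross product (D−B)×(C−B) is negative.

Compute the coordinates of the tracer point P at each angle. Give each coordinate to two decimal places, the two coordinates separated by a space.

A=(0,0), D=(11.00,0)
θ=19°: B = A + 4.00·(cos19°, sin19°) = (3.7821, 1.3023)
θ=19°: |BD| = 7.3345
θ=19°: circle(B,6.00) ∩ circle(D,6.00): a=3.6672, h=4.7488
θ=19°:   candidates: C₊=(8.2342,5.3245) cross=34.830; C₋=(6.5479,-4.0222) cross=-34.830
θ=19°:   branch - wants cross < 0 → take C=(6.5479,-4.0222) (cross=-34.830)
θ=19°: ex = (C−B)/|BC| = (0.4610,-0.8874); ey = (0.8874,0.4610)
θ=19°: P = B + 1.25·ex + -1.24·ey = (3.2579,-0.3786)
θ=35°: B = A + 4.00·(cos35°, sin35°) = (3.2766, 2.2943)
θ=35°: |BD| = 8.0570
θ=35°: circle(B,6.00) ∩ circle(D,6.00): a=4.0285, h=4.4465
θ=35°:   candidates: C₊=(8.4045,5.4096) cross=35.825; C₋=(5.8721,-3.1153) cross=-35.825
θ=35°:   branch - wants cross < 0 → take C=(5.8721,-3.1153) (cross=-35.825)
θ=35°: ex = (C−B)/|BC| = (0.4326,-0.9016); ey = (0.9016,0.4326)
θ=35°: P = B + 1.25·ex + -1.24·ey = (2.6994,0.6309)

θ=19°: 3.26 -0.38
θ=35°: 2.70 0.63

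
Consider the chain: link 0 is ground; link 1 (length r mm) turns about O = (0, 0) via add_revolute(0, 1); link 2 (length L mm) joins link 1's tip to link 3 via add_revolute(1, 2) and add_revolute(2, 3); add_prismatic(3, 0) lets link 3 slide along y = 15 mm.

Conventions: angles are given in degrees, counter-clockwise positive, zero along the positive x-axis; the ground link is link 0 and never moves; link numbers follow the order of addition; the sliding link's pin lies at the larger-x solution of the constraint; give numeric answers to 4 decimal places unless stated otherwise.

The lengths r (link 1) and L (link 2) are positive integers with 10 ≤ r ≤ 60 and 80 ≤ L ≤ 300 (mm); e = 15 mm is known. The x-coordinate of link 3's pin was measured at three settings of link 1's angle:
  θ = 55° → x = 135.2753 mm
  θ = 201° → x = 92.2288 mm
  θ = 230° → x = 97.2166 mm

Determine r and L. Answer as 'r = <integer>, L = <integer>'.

constraint per measurement: (x − r cos θ)² + (r sin θ − e)² = L²
subtracting the θ₁ and θ₂ equations cancels the r² and L² terms:
r = (x₁² − x₂²) / (2[(x₁cos θ₁ + e sin θ₁) − (x₂cos θ₂ + e sin θ₂)]) = 27.0000 → r = 27
L² = (x₁ − r cos θ₁)² + (r sin θ₁ − e)² = 14399.9945 → L = 120.0000 → L = 120
check at θ₃=230°: x = 97.2166 (printed 97.2166) ✓

r = 27, L = 120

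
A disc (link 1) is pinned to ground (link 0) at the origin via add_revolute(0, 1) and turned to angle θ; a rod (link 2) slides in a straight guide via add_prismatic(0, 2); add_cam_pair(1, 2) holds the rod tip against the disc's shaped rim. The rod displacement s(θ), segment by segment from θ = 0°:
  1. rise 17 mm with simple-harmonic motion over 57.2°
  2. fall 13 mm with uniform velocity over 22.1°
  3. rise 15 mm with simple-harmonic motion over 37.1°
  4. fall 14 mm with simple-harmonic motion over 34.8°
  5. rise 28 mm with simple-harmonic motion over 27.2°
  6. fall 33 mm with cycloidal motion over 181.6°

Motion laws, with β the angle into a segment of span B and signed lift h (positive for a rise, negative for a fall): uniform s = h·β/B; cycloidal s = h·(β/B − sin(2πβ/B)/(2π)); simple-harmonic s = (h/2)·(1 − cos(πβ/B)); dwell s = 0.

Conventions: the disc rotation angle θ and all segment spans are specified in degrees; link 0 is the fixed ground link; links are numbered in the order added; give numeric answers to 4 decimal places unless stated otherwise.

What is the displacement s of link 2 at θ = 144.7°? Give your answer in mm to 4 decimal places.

segment 1 (0° to 57.2°, simple-harmonic, h = 17) is passed completely: s = 0.0000 + (17) = 17.0000
segment 2 (57.2° to 79.3°, uniform, h = -13) is passed completely: s = 17.0000 + (-13) = 4.0000
segment 3 (79.3° to 116.4°, simple-harmonic, h = 15) is passed completely: s = 4.0000 + (15) = 19.0000
θ = 144.7° falls in segment 4 (116.4° to 151.2°, simple-harmonic, h = -14): β = 144.7 − 116.4 = 28.3°, B = 34.8°; Δs = -14/2·(1 − cos(π·0.8132)) = -12.8290; s = 19.0000 − 12.8290 = 6.1710

6.1710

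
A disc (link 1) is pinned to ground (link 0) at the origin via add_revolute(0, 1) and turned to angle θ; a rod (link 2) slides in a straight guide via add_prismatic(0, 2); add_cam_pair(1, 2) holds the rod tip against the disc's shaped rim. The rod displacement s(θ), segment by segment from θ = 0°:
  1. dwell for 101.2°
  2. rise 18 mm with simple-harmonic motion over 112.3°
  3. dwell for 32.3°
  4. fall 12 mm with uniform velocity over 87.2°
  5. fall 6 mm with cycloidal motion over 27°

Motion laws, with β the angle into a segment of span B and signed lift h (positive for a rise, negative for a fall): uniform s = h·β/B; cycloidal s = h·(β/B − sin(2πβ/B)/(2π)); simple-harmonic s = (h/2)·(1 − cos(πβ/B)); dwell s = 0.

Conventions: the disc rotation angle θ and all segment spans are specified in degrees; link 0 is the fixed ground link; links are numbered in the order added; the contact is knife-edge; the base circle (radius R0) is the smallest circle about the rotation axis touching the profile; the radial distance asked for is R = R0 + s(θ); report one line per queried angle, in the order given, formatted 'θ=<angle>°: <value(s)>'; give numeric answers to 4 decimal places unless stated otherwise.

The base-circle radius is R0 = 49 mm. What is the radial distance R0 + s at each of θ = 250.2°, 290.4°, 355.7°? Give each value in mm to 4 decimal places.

segment 1 (0° to 101.2°, dwell): s unchanged at 0.0000
segment 2 (101.2° to 213.5°, simple-harmonic, h = 18) is passed completely: s = 0.0000 + (18) = 18.0000
segment 3 (213.5° to 245.8°, dwell): s unchanged at 18.0000
θ = 250.2° falls in segment 4 (245.8° to 333°, uniform, h = -12): β = 250.2 − 245.8 = 4.4°, B = 87.2°; Δs = -12·4.4/87.2 = -0.6055; s = 18.0000 − 0.6055 = 17.3945
θ = 290.4° falls in segment 4 (245.8° to 333°, uniform, h = -12): β = 290.4 − 245.8 = 44.6°, B = 87.2°; Δs = -12·44.6/87.2 = -6.1376; s = 18.0000 − 6.1376 = 11.8624
segment 4 (245.8° to 333°, uniform, h = -12) is passed completely: s = 18.0000 + (-12) = 6.0000
θ = 355.7° falls in segment 5 (333° to 360°, cycloidal, h = -6): β = 355.7 − 333 = 22.7°, B = 27°; Δs = -6·(0.8407 − sin(2π·0.8407)/(2π)) = -5.8483; s = 6.0000 − 5.8483 = 0.1517
θ=250.2°: R = R0 + s = 49 + 17.3945 = 66.3945
θ=290.4°: R = R0 + s = 49 + 11.8624 = 60.8624
θ=355.7°: R = R0 + s = 49 + 0.1517 = 49.1517

θ=250.2°: 66.3945
θ=290.4°: 60.8624
θ=355.7°: 49.1517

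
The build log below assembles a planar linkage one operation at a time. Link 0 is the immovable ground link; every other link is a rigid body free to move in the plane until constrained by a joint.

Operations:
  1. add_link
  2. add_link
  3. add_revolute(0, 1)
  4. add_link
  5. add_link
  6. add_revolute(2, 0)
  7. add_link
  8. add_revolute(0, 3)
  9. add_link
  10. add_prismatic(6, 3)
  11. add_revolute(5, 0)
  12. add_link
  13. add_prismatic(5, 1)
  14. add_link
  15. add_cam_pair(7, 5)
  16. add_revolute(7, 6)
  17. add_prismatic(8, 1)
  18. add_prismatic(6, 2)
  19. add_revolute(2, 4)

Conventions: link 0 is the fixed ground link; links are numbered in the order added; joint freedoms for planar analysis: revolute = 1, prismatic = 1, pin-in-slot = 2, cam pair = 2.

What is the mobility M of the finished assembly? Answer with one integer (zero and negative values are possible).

L=1 J1=0 J2=0
add link → L=2 J1=0 J2=0
add link → L=3 J1=0 J2=0
R@0,1 dof=1 J1 → L=3 J1=1 J2=0
add link → L=4 J1=1 J2=0
add link → L=5 J1=1 J2=0
R@2,0 dof=1 J1 → L=5 J1=2 J2=0
add link → L=6 J1=2 J2=0
R@0,3 dof=1 J1 → L=6 J1=3 J2=0
add link → L=7 J1=3 J2=0
P@6,3 dof=1 J1 → L=7 J1=4 J2=0
R@5,0 dof=1 J1 → L=7 J1=5 J2=0
add link → L=8 J1=5 J2=0
P@5,1 dof=1 J1 → L=8 J1=6 J2=0
add link → L=9 J1=6 J2=0
C@7,5 dof=2 J2 → L=9 J1=6 J2=1
R@7,6 dof=1 J1 → L=9 J1=7 J2=1
P@8,1 dof=1 J1 → L=9 J1=8 J2=1
P@6,2 dof=1 J1 → L=9 J1=9 J2=1
R@2,4 dof=1 J1 → L=9 J1=10 J2=1
M=3(L−1)−2J1−J2=3·8−2·10−1=3

M = 3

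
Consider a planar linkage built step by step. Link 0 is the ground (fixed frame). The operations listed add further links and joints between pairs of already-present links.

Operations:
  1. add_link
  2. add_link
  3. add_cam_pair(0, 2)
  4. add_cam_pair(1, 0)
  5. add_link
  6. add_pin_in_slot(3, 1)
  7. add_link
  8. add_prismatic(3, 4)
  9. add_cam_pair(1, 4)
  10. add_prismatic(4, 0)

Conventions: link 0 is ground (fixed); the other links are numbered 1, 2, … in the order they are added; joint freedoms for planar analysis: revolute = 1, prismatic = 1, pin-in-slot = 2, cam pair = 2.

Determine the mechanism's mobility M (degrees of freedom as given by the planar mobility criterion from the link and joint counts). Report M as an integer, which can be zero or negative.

L=1 J1=0 J2=0
add link → L=2 J1=0 J2=0
add link → L=3 J1=0 J2=0
C@0,2 dof=2 J2 → L=3 J1=0 J2=1
C@1,0 dof=2 J2 → L=3 J1=0 J2=2
add link → L=4 J1=0 J2=2
PS@3,1 dof=2 J2 → L=4 J1=0 J2=3
add link → L=5 J1=0 J2=3
P@3,4 dof=1 J1 → L=5 J1=1 J2=3
C@1,4 dof=2 J2 → L=5 J1=1 J2=4
P@4,0 dof=1 J1 → L=5 J1=2 J2=4
M=3(L−1)−2J1−J2=3·4−2·2−4=4

M = 4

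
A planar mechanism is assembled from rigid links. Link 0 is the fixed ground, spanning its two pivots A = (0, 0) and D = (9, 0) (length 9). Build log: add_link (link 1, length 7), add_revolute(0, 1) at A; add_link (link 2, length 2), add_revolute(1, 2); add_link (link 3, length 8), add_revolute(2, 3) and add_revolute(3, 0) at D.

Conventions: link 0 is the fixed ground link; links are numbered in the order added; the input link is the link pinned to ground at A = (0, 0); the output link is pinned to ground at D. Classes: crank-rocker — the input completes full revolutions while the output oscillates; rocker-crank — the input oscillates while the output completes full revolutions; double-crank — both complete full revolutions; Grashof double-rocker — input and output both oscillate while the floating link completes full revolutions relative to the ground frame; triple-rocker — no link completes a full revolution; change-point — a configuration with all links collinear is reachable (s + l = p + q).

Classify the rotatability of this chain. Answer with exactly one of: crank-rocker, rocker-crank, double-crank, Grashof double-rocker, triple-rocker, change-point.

lengths: ground=9, input=7, coupler=2, output=8
sorted: s=2 (shortest), l=9 (longest), p+q=15
s + l = 11 vs p + q = 15
s + l < p + q (Grashof) with shortest = coupler link → Grashof double-rocker

Grashof double-rocker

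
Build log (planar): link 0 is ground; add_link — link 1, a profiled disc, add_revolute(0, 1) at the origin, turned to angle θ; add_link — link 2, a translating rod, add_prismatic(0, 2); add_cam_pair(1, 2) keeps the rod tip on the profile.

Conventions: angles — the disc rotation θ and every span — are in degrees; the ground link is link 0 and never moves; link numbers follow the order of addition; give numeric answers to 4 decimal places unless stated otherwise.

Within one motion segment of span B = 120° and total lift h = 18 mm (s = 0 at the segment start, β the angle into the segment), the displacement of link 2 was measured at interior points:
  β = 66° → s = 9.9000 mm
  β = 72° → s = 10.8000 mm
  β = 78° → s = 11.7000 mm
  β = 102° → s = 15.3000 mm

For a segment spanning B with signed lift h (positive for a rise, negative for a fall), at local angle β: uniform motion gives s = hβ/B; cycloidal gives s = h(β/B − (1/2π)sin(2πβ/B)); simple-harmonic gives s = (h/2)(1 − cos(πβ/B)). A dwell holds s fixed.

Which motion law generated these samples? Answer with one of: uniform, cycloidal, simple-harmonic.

candidates at β/B = r: uniform s = h·r (linear in β); cycloidal s = h·(r − sin(2πr)/(2π)); simple-harmonic s = (h/2)(1 − cos(πr))
β=66°: printed 9.9000 | uniform 9.9000, cycloidal 10.7853, simple-harmonic 10.4079
β=72°: printed 10.8000 | uniform 10.8000, cycloidal 12.4839, simple-harmonic 11.7812
β=78°: printed 11.7000 | uniform 11.7000, cycloidal 14.0177, simple-harmonic 13.0859
β=102°: printed 15.3000 | uniform 15.3000, cycloidal 17.6177, simple-harmonic 17.0191
only one law matches every sample → uniform

uniform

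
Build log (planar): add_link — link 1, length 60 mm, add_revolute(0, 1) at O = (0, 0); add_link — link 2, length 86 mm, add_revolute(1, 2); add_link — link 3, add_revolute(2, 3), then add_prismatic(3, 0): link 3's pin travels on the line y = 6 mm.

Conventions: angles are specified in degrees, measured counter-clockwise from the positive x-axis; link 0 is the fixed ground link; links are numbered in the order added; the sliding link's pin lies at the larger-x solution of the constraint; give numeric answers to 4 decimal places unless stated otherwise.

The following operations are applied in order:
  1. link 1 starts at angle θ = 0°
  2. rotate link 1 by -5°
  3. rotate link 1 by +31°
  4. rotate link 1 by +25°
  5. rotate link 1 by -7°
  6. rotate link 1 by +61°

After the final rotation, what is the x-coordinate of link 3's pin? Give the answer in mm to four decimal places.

geometry: r = 60 mm, L = 86 mm, e = 6 mm; θ starts at 0°
rotate link 1 by -5°: θ ← 0° -5° = -5°
rotate link 1 by +31°: θ ← -5° +31° = 26°
rotate link 1 by +25°: θ ← 26° +25° = 51°
rotate link 1 by -7°: θ ← 51° -7° = 44°
rotate link 1 by +61°: θ ← 44° +61° = 105°
crank pin P = (r cos θ, r sin θ) = (-15.529143, 57.955550)
h = r sin θ − e = 57.955550 − 6 = 51.955550
x = r cos θ + √(L² − h²) = -15.529143 + 68.531897 = 53.002754

53.0028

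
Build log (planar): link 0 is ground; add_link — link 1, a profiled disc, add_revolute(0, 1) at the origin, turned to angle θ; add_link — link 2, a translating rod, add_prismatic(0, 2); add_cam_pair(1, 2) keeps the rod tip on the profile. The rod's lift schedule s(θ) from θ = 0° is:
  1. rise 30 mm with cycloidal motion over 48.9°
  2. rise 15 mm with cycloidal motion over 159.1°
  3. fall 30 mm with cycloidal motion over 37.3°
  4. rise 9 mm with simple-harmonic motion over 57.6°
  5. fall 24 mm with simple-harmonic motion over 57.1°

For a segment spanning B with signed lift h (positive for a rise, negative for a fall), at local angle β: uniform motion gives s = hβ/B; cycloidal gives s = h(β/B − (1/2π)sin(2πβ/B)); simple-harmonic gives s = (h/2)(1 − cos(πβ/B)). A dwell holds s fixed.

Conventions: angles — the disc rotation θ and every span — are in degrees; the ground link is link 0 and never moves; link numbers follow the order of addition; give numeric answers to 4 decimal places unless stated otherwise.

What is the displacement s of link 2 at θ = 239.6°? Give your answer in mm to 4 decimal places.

seg 1 [0°–48.9°] cycloidal, h=30: full span → s += 30 → s = 30.0000
seg 2 [48.9°–208°] cycloidal, h=15: full span → s += 15 → s = 45.0000
seg 3 [208°–245.3°] cycloidal, h=-30: θ=239.6° here. β=31.6, B=37.3. -30·(0.8472 − sin(2π·0.8472)/(2π)) = -29.3274 → s = 15.6726

15.6726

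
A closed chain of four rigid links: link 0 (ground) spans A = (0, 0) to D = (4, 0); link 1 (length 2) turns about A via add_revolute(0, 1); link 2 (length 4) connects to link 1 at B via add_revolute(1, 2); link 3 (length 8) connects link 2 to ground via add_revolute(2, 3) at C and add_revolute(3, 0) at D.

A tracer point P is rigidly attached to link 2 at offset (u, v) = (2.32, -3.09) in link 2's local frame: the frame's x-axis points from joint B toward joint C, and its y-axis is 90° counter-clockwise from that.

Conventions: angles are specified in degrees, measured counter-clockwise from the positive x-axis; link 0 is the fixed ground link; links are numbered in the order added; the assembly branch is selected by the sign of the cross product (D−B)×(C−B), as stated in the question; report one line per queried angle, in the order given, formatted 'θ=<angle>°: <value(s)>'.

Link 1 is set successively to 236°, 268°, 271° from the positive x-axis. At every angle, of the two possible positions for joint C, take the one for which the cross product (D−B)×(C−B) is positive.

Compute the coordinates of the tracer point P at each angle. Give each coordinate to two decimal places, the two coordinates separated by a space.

A=(0,0), D=(4.00,0)
θ=236°: B = A + 2.00·(cos236°, sin236°) = (-1.1184, -1.6581)
θ=236°: |BD| = 5.3802
θ=236°: circle(B,4.00) ∩ circle(D,8.00): a=-1.7706, h=3.5868
θ=236°:   candidates: C₊=(-3.9082,1.2084) cross=19.298; C₋=(-1.6975,-5.6159) cross=-19.298
θ=236°:   branch + wants cross > 0 → take C=(-3.9082,1.2084) (cross=19.298)
θ=236°: ex = (C−B)/|BC| = (-0.6975,0.7166); ey = (-0.7166,-0.6975)
θ=236°: P = B + 2.32·ex + -3.09·ey = (-0.5221,2.1596)
θ=268°: B = A + 2.00·(cos268°, sin268°) = (-0.0698, -1.9988)
θ=268°: |BD| = 4.5341
θ=268°: circle(B,4.00) ∩ circle(D,8.00): a=-3.0261, h=2.6158
θ=268°:   candidates: C₊=(-3.9392,-0.9848) cross=11.861; C₋=(-1.6329,-5.6807) cross=-11.861
θ=268°:   branch + wants cross > 0 → take C=(-3.9392,-0.9848) (cross=11.861)
θ=268°: ex = (C−B)/|BC| = (-0.9673,0.2535); ey = (-0.2535,-0.9673)
θ=268°: P = B + 2.32·ex + -3.09·ey = (-1.5307,1.5784)
θ=271°: B = A + 2.00·(cos271°, sin271°) = (0.0349, -1.9997)
θ=271°: |BD| = 4.4408
θ=271°: circle(B,4.00) ∩ circle(D,8.00): a=-3.1840, h=2.4212
θ=271°:   candidates: C₊=(-3.8983,-1.2717) cross=10.752; C₋=(-1.7178,-5.5953) cross=-10.752
θ=271°:   branch + wants cross > 0 → take C=(-3.8983,-1.2717) (cross=10.752)
θ=271°: ex = (C−B)/|BC| = (-0.9833,0.1820); ey = (-0.1820,-0.9833)
θ=271°: P = B + 2.32·ex + -3.09·ey = (-1.6839,1.4610)

θ=236°: -0.52 2.16
θ=268°: -1.53 1.58
θ=271°: -1.68 1.46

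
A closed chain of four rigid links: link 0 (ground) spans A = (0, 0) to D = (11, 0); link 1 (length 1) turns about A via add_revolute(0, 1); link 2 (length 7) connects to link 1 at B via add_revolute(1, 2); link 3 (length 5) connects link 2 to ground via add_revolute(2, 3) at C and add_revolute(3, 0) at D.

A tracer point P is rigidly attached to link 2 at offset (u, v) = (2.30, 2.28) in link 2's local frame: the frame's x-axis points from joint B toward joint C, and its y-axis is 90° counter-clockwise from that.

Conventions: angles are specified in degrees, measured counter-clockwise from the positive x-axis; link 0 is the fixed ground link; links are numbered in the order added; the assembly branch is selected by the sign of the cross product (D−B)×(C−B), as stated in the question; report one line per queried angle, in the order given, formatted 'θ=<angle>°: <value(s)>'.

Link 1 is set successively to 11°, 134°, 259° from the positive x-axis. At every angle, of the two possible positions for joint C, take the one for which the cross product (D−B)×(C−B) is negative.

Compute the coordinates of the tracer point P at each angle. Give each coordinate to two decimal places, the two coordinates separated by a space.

A=(0,0), D=(11.00,0)
θ=11°: B = A + 1.00·(cos11°, sin11°) = (0.9816, 0.1908)
θ=11°: |BD| = 10.0202
θ=11°: circle(B,7.00) ∩ circle(D,5.00): a=6.2077, h=3.2349
θ=11°:   candidates: C₊=(7.2498,3.3069) cross=32.415; C₋=(7.1266,-3.1617) cross=-32.415
θ=11°:   branch - wants cross < 0 → take C=(7.1266,-3.1617) (cross=-32.415)
θ=11°: ex = (C−B)/|BC| = (0.8779,-0.4789); ey = (0.4789,0.8779)
θ=11°: P = B + 2.30·ex + 2.28·ey = (4.0927,1.0908)
θ=134°: B = A + 1.00·(cos134°, sin134°) = (-0.6947, 0.7193)
θ=134°: |BD| = 11.7168
θ=134°: circle(B,7.00) ∩ circle(D,5.00): a=6.8826, h=1.2769
θ=134°:   candidates: C₊=(6.2533,1.5713) cross=14.961; C₋=(6.0965,-0.9777) cross=-14.961
θ=134°:   branch - wants cross < 0 → take C=(6.0965,-0.9777) (cross=-14.961)
θ=134°: ex = (C−B)/|BC| = (0.9702,-0.2424); ey = (0.2424,0.9702)
θ=134°: P = B + 2.30·ex + 2.28·ey = (2.0895,2.3737)
θ=259°: B = A + 1.00·(cos259°, sin259°) = (-0.1908, -0.9816)
θ=259°: |BD| = 11.2338
θ=259°: circle(B,7.00) ∩ circle(D,5.00): a=6.6851, h=2.0759
θ=259°:   candidates: C₊=(6.2873,1.6705) cross=23.321; C₋=(6.6501,-2.4655) cross=-23.321
θ=259°:   branch - wants cross < 0 → take C=(6.6501,-2.4655) (cross=-23.321)
θ=259°: ex = (C−B)/|BC| = (0.9773,-0.2120); ey = (0.2120,0.9773)
θ=259°: P = B + 2.30·ex + 2.28·ey = (2.5402,0.7590)

θ=11°: 4.09 1.09
θ=134°: 2.09 2.37
θ=259°: 2.54 0.76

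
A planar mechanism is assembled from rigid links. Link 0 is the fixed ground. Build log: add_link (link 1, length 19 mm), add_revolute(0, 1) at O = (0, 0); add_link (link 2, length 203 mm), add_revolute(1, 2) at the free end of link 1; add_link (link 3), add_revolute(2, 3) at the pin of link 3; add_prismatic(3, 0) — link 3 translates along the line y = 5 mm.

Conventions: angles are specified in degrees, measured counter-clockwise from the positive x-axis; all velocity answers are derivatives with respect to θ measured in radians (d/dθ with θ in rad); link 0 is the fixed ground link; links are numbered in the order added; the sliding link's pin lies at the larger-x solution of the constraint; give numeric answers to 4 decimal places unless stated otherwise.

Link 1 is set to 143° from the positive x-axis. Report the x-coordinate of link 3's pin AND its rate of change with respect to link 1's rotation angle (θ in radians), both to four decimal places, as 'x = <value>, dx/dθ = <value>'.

geometry: r = 19 mm, L = 203 mm, e = 5 mm
crank pin P = (r cos θ, r sin θ) = (-15.174075, 11.434485)
h = r sin θ − e = 11.434485 − 5 = 6.434485
x = r cos θ + √(L² − h²) = -15.174075 + 202.897998 = 187.723923
dx/dθ = −r sin θ − h·r cos θ/√(L² − h²) (θ in radians; h = 6.434485) = -10.953271

x = 187.7239, dx/dθ = -10.9533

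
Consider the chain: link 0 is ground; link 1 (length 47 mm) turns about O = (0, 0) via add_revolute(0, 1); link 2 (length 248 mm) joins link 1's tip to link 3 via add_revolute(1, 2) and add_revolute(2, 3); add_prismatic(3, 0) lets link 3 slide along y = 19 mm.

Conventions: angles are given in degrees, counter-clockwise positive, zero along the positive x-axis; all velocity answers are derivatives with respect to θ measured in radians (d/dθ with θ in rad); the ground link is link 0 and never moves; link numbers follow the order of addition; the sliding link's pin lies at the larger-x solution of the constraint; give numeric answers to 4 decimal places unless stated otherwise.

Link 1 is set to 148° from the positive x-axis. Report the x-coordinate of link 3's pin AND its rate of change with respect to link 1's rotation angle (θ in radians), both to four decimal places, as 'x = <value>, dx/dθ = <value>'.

geometry: r = 47 mm, L = 248 mm, e = 19 mm
crank pin P = (r cos θ, r sin θ) = (-39.858261, 24.906205)
h = r sin θ − e = 24.906205 − 19 = 5.906205
x = r cos θ + √(L² − h²) = -39.858261 + 247.929661 = 208.071400
dx/dθ = −r sin θ − h·r cos θ/√(L² − h²) (θ in radians; h = 5.906205) = -23.956698

x = 208.0714, dx/dθ = -23.9567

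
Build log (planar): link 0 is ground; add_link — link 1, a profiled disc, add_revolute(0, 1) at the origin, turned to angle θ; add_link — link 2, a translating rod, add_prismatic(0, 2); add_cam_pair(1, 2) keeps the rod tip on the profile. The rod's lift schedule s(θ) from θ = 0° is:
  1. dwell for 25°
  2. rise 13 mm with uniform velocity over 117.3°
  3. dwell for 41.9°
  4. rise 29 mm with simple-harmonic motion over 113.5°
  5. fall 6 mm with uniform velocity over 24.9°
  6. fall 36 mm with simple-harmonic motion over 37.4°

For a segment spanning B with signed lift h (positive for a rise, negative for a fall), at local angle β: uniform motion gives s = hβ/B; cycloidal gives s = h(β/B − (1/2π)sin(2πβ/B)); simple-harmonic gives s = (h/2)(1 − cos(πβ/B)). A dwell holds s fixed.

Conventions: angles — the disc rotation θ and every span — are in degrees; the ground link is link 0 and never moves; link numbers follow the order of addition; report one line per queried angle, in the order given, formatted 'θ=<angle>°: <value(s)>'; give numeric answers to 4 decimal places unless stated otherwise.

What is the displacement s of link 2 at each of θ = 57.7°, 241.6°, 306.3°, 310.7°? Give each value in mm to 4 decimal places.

seg 1 [0°–25°] dwell: s stays 0.0000
seg 2 [25°–142.3°] uniform, h=13: θ=57.7° here. β=32.7, B=117.3. 13·32.7/117.3 = 3.6240 → s = 3.6240
seg 2 [25°–142.3°] uniform, h=13: full span → s += 13 → s = 13.0000
seg 3 [142.3°–184.2°] dwell: s stays 13.0000
seg 4 [184.2°–297.7°] simple-harmonic, h=29: θ=241.6° here. β=57.4, B=113.5. 29/2·(1 − cos(π·0.5057)) = 14.7609 → s = 27.7609
seg 4 [184.2°–297.7°] simple-harmonic, h=29: full span → s += 29 → s = 42.0000
seg 5 [297.7°–322.6°] uniform, h=-6: θ=306.3° here. β=8.6, B=24.9. -6·8.6/24.9 = -2.0723 → s = 39.9277
seg 5 [297.7°–322.6°] uniform, h=-6: θ=310.7° here. β=13, B=24.9. -6·13/24.9 = -3.1325 → s = 38.8675

θ=57.7°: 3.6240
θ=241.6°: 27.7609
θ=306.3°: 39.9277
θ=310.7°: 38.8675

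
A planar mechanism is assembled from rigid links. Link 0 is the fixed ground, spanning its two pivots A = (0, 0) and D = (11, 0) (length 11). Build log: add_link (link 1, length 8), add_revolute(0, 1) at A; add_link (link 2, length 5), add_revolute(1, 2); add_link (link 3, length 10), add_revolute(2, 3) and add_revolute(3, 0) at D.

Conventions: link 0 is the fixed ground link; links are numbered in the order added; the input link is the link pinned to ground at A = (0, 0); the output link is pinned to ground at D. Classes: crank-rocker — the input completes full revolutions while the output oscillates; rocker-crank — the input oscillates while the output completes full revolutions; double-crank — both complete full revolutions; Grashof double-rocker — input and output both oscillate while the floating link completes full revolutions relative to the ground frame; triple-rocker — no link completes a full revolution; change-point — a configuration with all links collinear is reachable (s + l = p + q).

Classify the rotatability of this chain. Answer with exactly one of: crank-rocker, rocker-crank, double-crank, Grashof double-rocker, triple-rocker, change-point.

lengths: ground=11, input=8, coupler=5, output=10
sorted: s=5 (shortest), l=11 (longest), p+q=18
s + l = 16 vs p + q = 18
s + l < p + q (Grashof) with shortest = coupler link → Grashof double-rocker

Grashof double-rocker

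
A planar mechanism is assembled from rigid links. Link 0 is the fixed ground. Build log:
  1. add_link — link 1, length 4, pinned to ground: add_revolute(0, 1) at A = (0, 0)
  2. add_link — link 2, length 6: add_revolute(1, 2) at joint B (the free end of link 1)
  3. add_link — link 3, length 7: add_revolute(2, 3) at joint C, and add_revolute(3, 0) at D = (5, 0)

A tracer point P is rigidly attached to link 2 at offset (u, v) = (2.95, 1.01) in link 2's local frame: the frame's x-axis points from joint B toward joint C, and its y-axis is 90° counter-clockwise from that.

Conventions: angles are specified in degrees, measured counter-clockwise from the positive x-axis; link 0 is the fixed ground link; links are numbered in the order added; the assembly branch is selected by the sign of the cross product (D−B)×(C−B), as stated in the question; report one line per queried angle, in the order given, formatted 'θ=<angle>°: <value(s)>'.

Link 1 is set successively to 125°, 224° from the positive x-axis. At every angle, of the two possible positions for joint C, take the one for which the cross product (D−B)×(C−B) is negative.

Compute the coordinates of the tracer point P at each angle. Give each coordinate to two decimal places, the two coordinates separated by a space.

A=(0,0), D=(5.00,0)
θ=125°: B = A + 4.00·(cos125°, sin125°) = (-2.2943, 3.2766)
θ=125°: |BD| = 7.9964
θ=125°: circle(B,6.00) ∩ circle(D,7.00): a=3.1854, h=5.0846
θ=125°:   candidates: C₊=(2.6948,6.6096) cross=40.659; C₋=(-1.4721,-2.6668) cross=-40.659
θ=125°:   branch - wants cross < 0 → take C=(-1.4721,-2.6668) (cross=-40.659)
θ=125°: ex = (C−B)/|BC| = (0.1370,-0.9906); ey = (0.9906,0.1370)
θ=125°: P = B + 2.95·ex + 1.01·ey = (-0.8896,0.4928)
θ=224°: B = A + 4.00·(cos224°, sin224°) = (-2.8774, -2.7786)
θ=224°: |BD| = 8.3531
θ=224°: circle(B,6.00) ∩ circle(D,7.00): a=3.3984, h=4.9448
θ=224°:   candidates: C₊=(-1.3174,3.0150) cross=41.304; C₋=(1.9724,-6.3114) cross=-41.304
θ=224°:   branch - wants cross < 0 → take C=(1.9724,-6.3114) (cross=-41.304)
θ=224°: ex = (C−B)/|BC| = (0.8083,-0.5888); ey = (0.5888,0.8083)
θ=224°: P = B + 2.95·ex + 1.01·ey = (0.1018,-3.6992)

θ=125°: -0.89 0.49
θ=224°: 0.10 -3.70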